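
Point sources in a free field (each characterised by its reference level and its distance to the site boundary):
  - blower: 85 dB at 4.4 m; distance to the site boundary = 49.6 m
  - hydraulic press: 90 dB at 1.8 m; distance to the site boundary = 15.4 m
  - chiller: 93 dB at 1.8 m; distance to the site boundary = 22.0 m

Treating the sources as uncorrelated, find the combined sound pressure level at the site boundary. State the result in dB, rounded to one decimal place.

74.7 dB

Apply inverse-square spreading to bring every level to the receiver, then sum 10^(L/10).
blower: 85 − 20·log₁₀(49.6/4.4) = 85 − 21.04 = 63.96 dB.
hydraulic press: 90 − 20·log₁₀(15.4/1.8) = 90 − 18.64 = 71.36 dB.
chiller: 93 − 20·log₁₀(22.0/1.8) = 93 − 21.74 = 71.26 dB.
Σ 10^(L/10) = 2.951e+07 → L_total = 10·log₁₀(2.951e+07) = 74.70 dB.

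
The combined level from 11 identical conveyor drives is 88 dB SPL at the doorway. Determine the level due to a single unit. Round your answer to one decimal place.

Dividing the total intensity by 11 lowers the level by 10·log₁₀ 11 = 10.414 dB: L₁ = 88 − 10.414.

77.6 dB SPL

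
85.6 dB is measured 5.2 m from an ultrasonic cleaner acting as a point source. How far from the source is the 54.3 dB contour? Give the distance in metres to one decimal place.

191.0 m

Point-source spreading drops the level by 20·log₁₀(r₂/r₁); inverting, r₂/r₁ = 10^(ΔL/20).
r₂ = 5.2·10^((85.6−54.3)/20) = 5.2·10^(31.3/20) = 190.99 m.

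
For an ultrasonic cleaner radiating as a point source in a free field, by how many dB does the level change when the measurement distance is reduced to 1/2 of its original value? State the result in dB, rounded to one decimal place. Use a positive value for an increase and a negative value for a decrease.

+6.0 dB

A point source loses 6 dB per doubling of distance; generally ΔL = −20·log₁₀(r₂/r₁).
ΔL = −20·log₁₀(0.5) = +6.02 dB.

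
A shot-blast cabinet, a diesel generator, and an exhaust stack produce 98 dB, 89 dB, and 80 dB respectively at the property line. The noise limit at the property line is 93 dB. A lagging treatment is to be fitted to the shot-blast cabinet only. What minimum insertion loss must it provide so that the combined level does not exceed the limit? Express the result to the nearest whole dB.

Everything except the shot-blast cabinet sums to 10^(89/10) + 10^(80/10) = 8.943e+08 in linear terms, 89.51 dB.
The limit corresponds to 10^(93/10) = 1.995e+09; subtracting the fixed part leaves 1.101e+09 for the shot-blast cabinet, i.e. 90.42 dB.
So the shot-blast cabinet must be reduced from 98 to 90.42 dB: IL = 7.58 dB.

8 dB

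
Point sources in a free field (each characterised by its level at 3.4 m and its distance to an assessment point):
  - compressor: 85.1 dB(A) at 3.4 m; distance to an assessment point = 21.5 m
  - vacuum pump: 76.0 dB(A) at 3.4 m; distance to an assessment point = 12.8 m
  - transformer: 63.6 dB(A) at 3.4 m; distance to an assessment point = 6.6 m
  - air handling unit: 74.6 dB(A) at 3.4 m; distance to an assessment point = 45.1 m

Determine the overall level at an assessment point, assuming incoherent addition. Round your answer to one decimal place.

Propagate each source to the receiver with L = L_ref − 20·log₁₀(r/r_ref), then add intensities.
compressor: 85.1 − 20·log₁₀(21.5/3.4) = 85.1 − 16.02 = 69.08 dB(A).
vacuum pump: 76.0 − 20·log₁₀(12.8/3.4) = 76.0 − 11.51 = 64.49 dB(A).
transformer: 63.6 − 20·log₁₀(6.6/3.4) = 63.6 − 5.76 = 57.84 dB(A).
air handling unit: 74.6 − 20·log₁₀(45.1/3.4) = 74.6 − 22.45 = 52.15 dB(A).
Σ 10^(L/10) = 1.167e+07 → L_total = 10·log₁₀(1.167e+07) = 70.67 dB(A).

70.7 dB(A)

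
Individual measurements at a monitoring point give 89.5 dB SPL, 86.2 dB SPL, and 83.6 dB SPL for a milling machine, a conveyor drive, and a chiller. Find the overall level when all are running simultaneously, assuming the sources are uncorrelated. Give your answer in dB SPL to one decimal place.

Incoherent sources combine by intensity addition: L_total = 10·log₁₀(Σ 10^(L_i/10)).
Σ 10^(L/10) = 10^(89.5/10) + 10^(86.2/10) + 10^(83.6/10) = 1.537e+09.
L_total = 10·log₁₀(1.537e+09) = 91.87 dB SPL.

91.9 dB SPL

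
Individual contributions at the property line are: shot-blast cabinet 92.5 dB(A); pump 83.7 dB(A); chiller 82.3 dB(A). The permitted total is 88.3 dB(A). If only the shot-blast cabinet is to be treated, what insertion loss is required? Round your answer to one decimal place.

8.2 dB

Everything except the shot-blast cabinet sums to 10^(83.7/10) + 10^(82.3/10) = 4.042e+08 in linear terms, 86.07 dB(A).
The limit corresponds to 10^(88.3/10) = 6.761e+08; subtracting the fixed part leaves 2.718e+08 for the shot-blast cabinet, i.e. 84.34 dB(A).
Required insertion loss = 92.5 − 84.34 = 8.16 dB.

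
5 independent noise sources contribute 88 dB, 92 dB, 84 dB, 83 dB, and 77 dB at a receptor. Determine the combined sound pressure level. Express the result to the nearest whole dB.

94 dB

Incoherent sources combine by intensity addition: L_total = 10·log₁₀(Σ 10^(L_i/10)).
Σ 10^(L/10) = 10^(88/10) + 10^(92/10) + 10^(84/10) + 10^(83/10) + 10^(77/10) = 2.717e+09.
L_total = 10·log₁₀(2.717e+09) = 94.34 dB.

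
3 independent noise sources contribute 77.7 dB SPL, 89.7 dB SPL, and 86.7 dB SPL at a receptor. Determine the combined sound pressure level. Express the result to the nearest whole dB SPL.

92 dB SPL

Incoherent sources combine by intensity addition: L_total = 10·log₁₀(Σ 10^(L_i/10)).
Σ 10^(L/10) = 10^(77.7/10) + 10^(89.7/10) + 10^(86.7/10) = 1.460e+09.
L_total = 10·log₁₀(1.460e+09) = 91.64 dB SPL.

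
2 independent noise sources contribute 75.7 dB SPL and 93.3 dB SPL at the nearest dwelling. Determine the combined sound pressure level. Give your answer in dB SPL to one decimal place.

93.4 dB SPL

For uncorrelated sources the intensities add, so convert each level to linear form, sum, and take 10·log₁₀ of the total.
Σ 10^(L/10) = 10^(75.7/10) + 10^(93.3/10) = 2.175e+09.
L_total = 10·log₁₀(2.175e+09) = 93.37 dB SPL.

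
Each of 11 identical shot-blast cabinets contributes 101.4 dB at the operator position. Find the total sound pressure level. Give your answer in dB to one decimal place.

N identical incoherent sources raise the level by 10·log₁₀ N.
L_total = 101.4 + 10·log₁₀(11) = 101.4 + 10.414 = 111.81 dB.

111.8 dB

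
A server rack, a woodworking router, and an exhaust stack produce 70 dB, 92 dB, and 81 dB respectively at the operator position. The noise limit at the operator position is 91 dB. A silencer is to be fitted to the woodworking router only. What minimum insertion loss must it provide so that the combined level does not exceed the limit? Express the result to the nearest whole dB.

1 dB

The untreated sources together contribute 10^(70/10) + 10^(81/10) = 1.359e+08, i.e. 81.33 dB.
To meet 91 dB overall, the treated woodworking router may contribute at most 10^(91/10) − 1.359e+08 = 1.123e+09, i.e. 90.50 dB.
Required insertion loss = 92 − 90.50 = 1.50 dB.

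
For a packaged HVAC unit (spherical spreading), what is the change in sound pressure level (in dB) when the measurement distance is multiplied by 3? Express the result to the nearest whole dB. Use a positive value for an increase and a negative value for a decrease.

A point source loses 6 dB per doubling of distance; generally ΔL = −20·log₁₀(r₂/r₁).
ΔL = −20·log₁₀(3) = -9.54 dB.

-10 dB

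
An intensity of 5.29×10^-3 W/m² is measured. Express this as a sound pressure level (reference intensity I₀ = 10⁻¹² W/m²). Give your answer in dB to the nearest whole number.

Dividing by I₀ shifts the exponent by 12: I/I₀ = 5.29×10^9.
L = 10·(0.7235 + 9) = 97.23 dB.

97 dB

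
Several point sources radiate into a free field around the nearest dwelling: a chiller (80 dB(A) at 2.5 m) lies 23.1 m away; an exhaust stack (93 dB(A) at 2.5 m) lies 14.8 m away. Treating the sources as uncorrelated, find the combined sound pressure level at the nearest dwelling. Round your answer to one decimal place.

77.6 dB(A)

First find each source's level at the receiver (point-source: −20·log₁₀(r/r_ref)), then combine on an intensity basis.
chiller: 80 − 20·log₁₀(23.1/2.5) = 80 − 19.31 = 60.69 dB(A).
exhaust stack: 93 − 20·log₁₀(14.8/2.5) = 93 − 15.45 = 77.55 dB(A).
Σ 10^(L/10) = 5.810e+07 → L_total = 10·log₁₀(5.810e+07) = 77.64 dB(A).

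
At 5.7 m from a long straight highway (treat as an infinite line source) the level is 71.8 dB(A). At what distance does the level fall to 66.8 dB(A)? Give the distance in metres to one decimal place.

For a line source L₁ − L₂ = 10·log₁₀(r₂/r₁), so r₂ = r₁·10^((L₁−L₂)/10).
r₂ = 5.7·10^((71.8−66.8)/10) = 5.7·10^(5.0/10) = 18.02 m.

18.0 m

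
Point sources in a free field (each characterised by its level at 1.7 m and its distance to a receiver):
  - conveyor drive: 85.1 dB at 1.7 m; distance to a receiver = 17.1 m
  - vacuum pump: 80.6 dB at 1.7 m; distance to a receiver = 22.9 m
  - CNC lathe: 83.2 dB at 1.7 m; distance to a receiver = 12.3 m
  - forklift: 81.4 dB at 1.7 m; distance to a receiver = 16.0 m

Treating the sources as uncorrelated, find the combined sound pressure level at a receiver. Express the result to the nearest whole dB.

Apply inverse-square spreading to bring every level to the receiver, then sum 10^(L/10).
conveyor drive: 85.1 − 20·log₁₀(17.1/1.7) = 85.1 − 20.05 = 65.05 dB.
vacuum pump: 80.6 − 20·log₁₀(22.9/1.7) = 80.6 − 22.59 = 58.01 dB.
CNC lathe: 83.2 − 20·log₁₀(12.3/1.7) = 83.2 − 17.19 = 66.01 dB.
forklift: 81.4 − 20·log₁₀(16.0/1.7) = 81.4 − 19.47 = 61.93 dB.
Σ 10^(L/10) = 9.380e+06 → L_total = 10·log₁₀(9.380e+06) = 69.72 dB.

70 dB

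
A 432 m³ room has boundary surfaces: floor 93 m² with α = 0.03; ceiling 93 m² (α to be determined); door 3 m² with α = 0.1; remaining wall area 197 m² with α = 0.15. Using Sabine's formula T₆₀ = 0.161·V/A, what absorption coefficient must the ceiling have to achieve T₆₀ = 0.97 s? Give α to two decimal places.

0.42

From T₆₀ = 0.161·V/A, the target T₆₀ = 0.97 s needs A = 0.161·432/0.97 = 71.70 m².
Absorption from the other surfaces = 93·0.03 + 3·0.1 + 197·0.15 = 32.64 m², so the ceiling must supply 39.06 m² over 93 m².
α = 39.06/93 = 0.420.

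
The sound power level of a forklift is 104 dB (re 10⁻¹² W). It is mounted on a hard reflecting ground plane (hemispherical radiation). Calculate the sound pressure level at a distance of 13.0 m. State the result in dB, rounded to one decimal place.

Free-field hemispherical radiation: L_p = L_w − 10·log₁₀(2π·r²), r = 13.0 m.
2π·r² = 1062 m², 10·log₁₀ of that is 30.261 dB.
L_p = 104 − 30.261 = 73.74 dB.

73.7 dB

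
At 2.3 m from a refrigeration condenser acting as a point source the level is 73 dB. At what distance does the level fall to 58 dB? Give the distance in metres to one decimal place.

12.9 m

Point-source spreading drops the level by 20·log₁₀(r₂/r₁); inverting, r₂/r₁ = 10^(ΔL/20).
r₂ = 2.3·10^((73−58)/20) = 2.3·10^(15.0/20) = 12.93 m.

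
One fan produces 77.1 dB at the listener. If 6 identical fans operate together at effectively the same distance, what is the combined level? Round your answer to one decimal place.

L_total = L₁ + 10·log₁₀ N for N identical incoherent sources.
L_total = 77.1 + 10·log₁₀(6) = 77.1 + 7.782 = 84.88 dB.

84.9 dB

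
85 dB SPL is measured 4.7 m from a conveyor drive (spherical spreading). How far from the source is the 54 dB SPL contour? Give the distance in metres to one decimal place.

The 31.0 dB drop corresponds to a distance ratio of 10^(31.0/20) for a point source.
r₂ = 4.7·10^((85−54)/20) = 4.7·10^(31.0/20) = 166.76 m.

166.8 m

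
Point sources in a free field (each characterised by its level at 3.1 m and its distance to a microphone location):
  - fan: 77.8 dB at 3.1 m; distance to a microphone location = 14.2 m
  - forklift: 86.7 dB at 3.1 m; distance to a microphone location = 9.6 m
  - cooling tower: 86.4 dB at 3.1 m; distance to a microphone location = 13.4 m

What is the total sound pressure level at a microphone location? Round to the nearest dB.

First find each source's level at the receiver (point-source: −20·log₁₀(r/r_ref)), then combine on an intensity basis.
fan: 77.8 − 20·log₁₀(14.2/3.1) = 77.8 − 13.22 = 64.58 dB.
forklift: 86.7 − 20·log₁₀(9.6/3.1) = 86.7 − 9.82 = 76.88 dB.
cooling tower: 86.4 − 20·log₁₀(13.4/3.1) = 86.4 − 12.71 = 73.69 dB.
Σ 10^(L/10) = 7.501e+07 → L_total = 10·log₁₀(7.501e+07) = 78.75 dB.

79 dB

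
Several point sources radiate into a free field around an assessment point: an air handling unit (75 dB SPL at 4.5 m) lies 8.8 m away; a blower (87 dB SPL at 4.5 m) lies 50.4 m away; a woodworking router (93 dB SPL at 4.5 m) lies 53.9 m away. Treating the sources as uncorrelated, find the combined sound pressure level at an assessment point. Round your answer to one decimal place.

74.2 dB SPL

Apply inverse-square spreading to bring every level to the receiver, then sum 10^(L/10).
air handling unit: 75 − 20·log₁₀(8.8/4.5) = 75 − 5.83 = 69.17 dB SPL.
blower: 87 − 20·log₁₀(50.4/4.5) = 87 − 20.98 = 66.02 dB SPL.
woodworking router: 93 − 20·log₁₀(53.9/4.5) = 93 − 21.57 = 71.43 dB SPL.
Σ 10^(L/10) = 2.617e+07 → L_total = 10·log₁₀(2.617e+07) = 74.18 dB SPL.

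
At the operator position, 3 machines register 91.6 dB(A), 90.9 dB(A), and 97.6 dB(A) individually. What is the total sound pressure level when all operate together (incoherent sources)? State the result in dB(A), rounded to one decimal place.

99.3 dB(A)

For uncorrelated sources the intensities add, so convert each level to linear form, sum, and take 10·log₁₀ of the total.
Σ 10^(L/10) = 10^(91.6/10) + 10^(90.9/10) + 10^(97.6/10) = 8.430e+09.
L_total = 10·log₁₀(8.430e+09) = 99.26 dB(A).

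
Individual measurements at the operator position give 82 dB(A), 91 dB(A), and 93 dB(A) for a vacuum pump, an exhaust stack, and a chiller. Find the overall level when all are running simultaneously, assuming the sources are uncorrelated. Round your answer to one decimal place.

95.3 dB(A)

Incoherent sources combine by intensity addition: L_total = 10·log₁₀(Σ 10^(L_i/10)).
Σ 10^(L/10) = 10^(82/10) + 10^(91/10) + 10^(93/10) = 3.413e+09.
L_total = 10·log₁₀(3.413e+09) = 95.33 dB(A).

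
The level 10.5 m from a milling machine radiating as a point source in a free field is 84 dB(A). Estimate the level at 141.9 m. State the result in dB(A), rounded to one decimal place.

61.4 dB(A)

Point-source attenuation: ΔL = 20·log₁₀(r₂/r₁) = 20·log₁₀(141.9/10.5) = 22.616 dB.
L₂ = 84 − 20·log₁₀(141.9/10.5) = 84 − 22.616 = 61.38 dB(A).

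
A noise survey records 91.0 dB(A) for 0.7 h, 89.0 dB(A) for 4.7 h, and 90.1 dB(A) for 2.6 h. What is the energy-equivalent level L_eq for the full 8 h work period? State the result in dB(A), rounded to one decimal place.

89.6 dB(A)

Weight each interval's intensity by its duration and average over T = 8 h:
Σ tᵢ·10^(Lᵢ/10) = 0.7·10^(91.0/10) + 4.7·10^(89.0/10) + 2.6·10^(90.1/10) = 7.275e+09.
L_eq = 10·log₁₀(7.275e+09/8) = 89.59 dB(A).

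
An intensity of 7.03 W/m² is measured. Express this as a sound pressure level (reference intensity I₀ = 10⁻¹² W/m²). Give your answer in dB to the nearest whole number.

L = 10·log₁₀(I/I₀) = 10·log₁₀(7.03/10⁻¹²) = 10·log₁₀(7.03×10^12).
L = 10·(0.8470 + 12) = 128.47 dB.

128 dB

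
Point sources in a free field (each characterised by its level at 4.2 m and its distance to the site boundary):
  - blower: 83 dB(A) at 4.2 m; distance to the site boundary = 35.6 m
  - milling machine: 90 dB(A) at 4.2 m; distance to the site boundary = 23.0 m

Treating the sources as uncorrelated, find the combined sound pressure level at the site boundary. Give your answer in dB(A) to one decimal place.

Propagate each source to the receiver with L = L_ref − 20·log₁₀(r/r_ref), then add intensities.
blower: 83 − 20·log₁₀(35.6/4.2) = 83 − 18.56 = 64.44 dB(A).
milling machine: 90 − 20·log₁₀(23.0/4.2) = 90 − 14.77 = 75.23 dB(A).
Σ 10^(L/10) = 3.612e+07 → L_total = 10·log₁₀(3.612e+07) = 75.58 dB(A).

75.6 dB(A)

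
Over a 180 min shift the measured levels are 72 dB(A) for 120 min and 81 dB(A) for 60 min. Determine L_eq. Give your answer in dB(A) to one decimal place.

Weight each interval's intensity by its duration and average over T = 180 min:
Σ tᵢ·10^(Lᵢ/10) = 120·10^(72/10) + 60·10^(81/10) = 9.455e+09.
L_eq = 10·log₁₀(9.455e+09/180) = 77.20 dB(A).

77.2 dB(A)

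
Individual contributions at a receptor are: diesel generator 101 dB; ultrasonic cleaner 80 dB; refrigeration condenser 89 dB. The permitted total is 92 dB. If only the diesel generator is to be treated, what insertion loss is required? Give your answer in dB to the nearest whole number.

Everything except the diesel generator sums to 10^(80/10) + 10^(89/10) = 8.943e+08 in linear terms, 89.51 dB.
To meet 92 dB overall, the treated diesel generator may contribute at most 10^(92/10) − 8.943e+08 = 6.906e+08, i.e. 88.39 dB.
So the diesel generator must be reduced from 101 to 88.39 dB: IL = 12.61 dB.

13 dB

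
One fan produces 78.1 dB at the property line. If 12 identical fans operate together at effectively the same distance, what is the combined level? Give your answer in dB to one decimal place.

L_total = L₁ + 10·log₁₀ N for N identical incoherent sources.
L_total = 78.1 + 10·log₁₀(12) = 78.1 + 10.792 = 88.89 dB.

88.9 dB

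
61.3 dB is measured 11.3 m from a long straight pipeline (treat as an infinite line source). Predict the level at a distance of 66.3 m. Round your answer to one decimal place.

53.6 dB

For a line source, L₂ = L₁ − 10·log₁₀(r₂/r₁).
L₂ = 61.3 − 10·log₁₀(66.3/11.3) = 61.3 − 7.684 = 53.62 dB.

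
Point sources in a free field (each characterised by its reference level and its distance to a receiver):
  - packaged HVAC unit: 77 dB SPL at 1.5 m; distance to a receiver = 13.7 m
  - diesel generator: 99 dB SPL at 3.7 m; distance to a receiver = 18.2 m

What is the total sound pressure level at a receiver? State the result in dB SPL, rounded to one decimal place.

85.2 dB SPL

Propagate each source to the receiver with L = L_ref − 20·log₁₀(r/r_ref), then add intensities.
packaged HVAC unit: 77 − 20·log₁₀(13.7/1.5) = 77 − 19.21 = 57.79 dB SPL.
diesel generator: 99 − 20·log₁₀(18.2/3.7) = 99 − 13.84 = 85.16 dB SPL.
Σ 10^(L/10) = 3.289e+08 → L_total = 10·log₁₀(3.289e+08) = 85.17 dB SPL.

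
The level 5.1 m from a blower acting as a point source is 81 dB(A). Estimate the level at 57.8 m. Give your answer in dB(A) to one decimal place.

59.9 dB(A)

For a point source, L₂ = L₁ − 20·log₁₀(r₂/r₁).
L₂ = 81 − 20·log₁₀(57.8/5.1) = 81 − 21.087 = 59.91 dB(A).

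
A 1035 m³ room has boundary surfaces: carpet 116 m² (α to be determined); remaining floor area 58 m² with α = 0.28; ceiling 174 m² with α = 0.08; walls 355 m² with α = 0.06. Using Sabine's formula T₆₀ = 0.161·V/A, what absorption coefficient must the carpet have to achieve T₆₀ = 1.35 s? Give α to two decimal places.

0.62

A = 0.161·V/T₆₀ = 0.161·1035/1.35 = 123.43 m² sabins.
Absorption from the other surfaces = 58·0.28 + 174·0.08 + 355·0.06 = 51.46 m², so the carpet must supply 71.97 m² over 116 m².
α = 71.97/116 = 0.620.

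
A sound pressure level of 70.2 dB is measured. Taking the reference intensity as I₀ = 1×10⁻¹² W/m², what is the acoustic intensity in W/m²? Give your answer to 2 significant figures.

L = 10·log₁₀(I/I₀) ⇒ I = I₀·10^(L/10) = 10⁻¹² × 10^7.02.

1.0e-05 W/m²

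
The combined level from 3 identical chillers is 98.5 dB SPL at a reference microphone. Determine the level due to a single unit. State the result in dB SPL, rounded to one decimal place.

3 equal contributions raise the level by 10·log₁₀ 3 = 4.771 dB, so each unit alone gives 98.5 − 4.771.

93.7 dB SPL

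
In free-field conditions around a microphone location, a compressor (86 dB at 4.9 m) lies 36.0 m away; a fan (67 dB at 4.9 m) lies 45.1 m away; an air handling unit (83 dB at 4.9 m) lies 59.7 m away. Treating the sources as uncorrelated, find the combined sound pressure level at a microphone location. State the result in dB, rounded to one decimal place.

69.4 dB

Apply inverse-square spreading to bring every level to the receiver, then sum 10^(L/10).
compressor: 86 − 20·log₁₀(36.0/4.9) = 86 − 17.32 = 68.68 dB.
fan: 67 − 20·log₁₀(45.1/4.9) = 67 − 19.28 = 47.72 dB.
air handling unit: 83 − 20·log₁₀(59.7/4.9) = 83 − 21.72 = 61.28 dB.
Σ 10^(L/10) = 8.779e+06 → L_total = 10·log₁₀(8.779e+06) = 69.43 dB.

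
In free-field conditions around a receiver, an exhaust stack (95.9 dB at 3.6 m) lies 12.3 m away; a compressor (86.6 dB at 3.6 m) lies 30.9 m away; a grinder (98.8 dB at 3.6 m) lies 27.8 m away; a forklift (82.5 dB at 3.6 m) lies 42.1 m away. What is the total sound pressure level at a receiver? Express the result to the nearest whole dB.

Propagate each source to the receiver with L = L_ref − 20·log₁₀(r/r_ref), then add intensities.
exhaust stack: 95.9 − 20·log₁₀(12.3/3.6) = 95.9 − 10.67 = 85.23 dB.
compressor: 86.6 − 20·log₁₀(30.9/3.6) = 86.6 − 18.67 = 67.93 dB.
grinder: 98.8 − 20·log₁₀(27.8/3.6) = 98.8 − 17.75 = 81.05 dB.
forklift: 82.5 − 20·log₁₀(42.1/3.6) = 82.5 − 21.36 = 61.14 dB.
Σ 10^(L/10) = 4.680e+08 → L_total = 10·log₁₀(4.680e+08) = 86.70 dB.

87 dB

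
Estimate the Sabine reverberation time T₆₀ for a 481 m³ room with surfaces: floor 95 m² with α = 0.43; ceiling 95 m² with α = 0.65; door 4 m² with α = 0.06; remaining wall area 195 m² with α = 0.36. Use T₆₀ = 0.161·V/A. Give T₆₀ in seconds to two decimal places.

Summing Sᵢαᵢ: 95·0.43 + 95·0.65 + 4·0.06 + 195·0.36 = 173.04 m².
T₆₀ = 0.161·V/A = 0.161·481/173.04 = 0.448 s.

0.45 s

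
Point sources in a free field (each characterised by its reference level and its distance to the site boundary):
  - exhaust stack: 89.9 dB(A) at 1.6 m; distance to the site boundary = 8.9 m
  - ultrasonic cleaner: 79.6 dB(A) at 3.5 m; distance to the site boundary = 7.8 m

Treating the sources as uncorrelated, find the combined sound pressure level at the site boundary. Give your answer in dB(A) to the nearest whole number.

Propagate each source to the receiver with L = L_ref − 20·log₁₀(r/r_ref), then add intensities.
exhaust stack: 89.9 − 20·log₁₀(8.9/1.6) = 89.9 − 14.91 = 74.99 dB(A).
ultrasonic cleaner: 79.6 − 20·log₁₀(7.8/3.5) = 79.6 − 6.96 = 72.64 dB(A).
Σ 10^(L/10) = 4.995e+07 → L_total = 10·log₁₀(4.995e+07) = 76.99 dB(A).

77 dB(A)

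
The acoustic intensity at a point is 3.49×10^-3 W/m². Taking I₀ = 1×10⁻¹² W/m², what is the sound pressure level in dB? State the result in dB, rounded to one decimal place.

95.4 dB

L = 10·log₁₀(I/I₀) = 10·log₁₀(3.49×10^-3/10⁻¹²) = 10·log₁₀(3.49×10^9).
L = 10·(0.5428 + 9) = 95.43 dB.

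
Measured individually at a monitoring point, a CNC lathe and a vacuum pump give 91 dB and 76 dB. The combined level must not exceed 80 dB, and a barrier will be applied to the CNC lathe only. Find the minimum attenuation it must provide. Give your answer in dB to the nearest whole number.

13 dB

Fixed contribution from the other source: Σ 10^(L/10) = 10^(76/10) = 3.981e+07 (76.00 dB).
To meet 80 dB overall, the treated CNC lathe may contribute at most 10^(80/10) − 3.981e+07 = 6.019e+07, i.e. 77.80 dB.
So the CNC lathe must be reduced from 91 to 77.80 dB: IL = 13.20 dB.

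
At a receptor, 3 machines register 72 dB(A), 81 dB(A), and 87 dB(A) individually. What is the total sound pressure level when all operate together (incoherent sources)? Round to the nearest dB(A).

88 dB(A)

For uncorrelated sources the intensities add, so convert each level to linear form, sum, and take 10·log₁₀ of the total.
Σ 10^(L/10) = 10^(72/10) + 10^(81/10) + 10^(87/10) = 6.429e+08.
L_total = 10·log₁₀(6.429e+08) = 88.08 dB(A).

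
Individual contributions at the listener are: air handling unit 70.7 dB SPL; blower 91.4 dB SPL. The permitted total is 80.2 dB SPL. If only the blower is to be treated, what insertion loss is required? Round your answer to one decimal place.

11.7 dB

Everything except the blower sums to 10^(70.7/10) = 1.175e+07 in linear terms, 70.70 dB SPL.
The limit corresponds to 10^(80.2/10) = 1.047e+08; subtracting the fixed part leaves 9.296e+07 for the blower, i.e. 79.68 dB SPL.
So the blower must be reduced from 91.4 to 79.68 dB SPL: IL = 11.72 dB.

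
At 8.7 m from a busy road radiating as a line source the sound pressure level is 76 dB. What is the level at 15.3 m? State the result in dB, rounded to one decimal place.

Cylindrical spreading from a line source gives a 10·log₁₀(r₂/r₁) drop.
L₂ = 76 − 10·log₁₀(15.3/8.7) = 76 − 2.452 = 73.55 dB.

73.5 dB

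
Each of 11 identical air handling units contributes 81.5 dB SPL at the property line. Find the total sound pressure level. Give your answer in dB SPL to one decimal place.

L_total = L₁ + 10·log₁₀ N for N identical incoherent sources.
L_total = 81.5 + 10·log₁₀(11) = 81.5 + 10.414 = 91.91 dB SPL.

91.9 dB SPL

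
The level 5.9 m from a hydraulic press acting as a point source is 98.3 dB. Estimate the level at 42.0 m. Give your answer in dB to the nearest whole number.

Spherical spreading from a point source gives a 20·log₁₀(r₂/r₁) drop.
L₂ = 98.3 − 20·log₁₀(42.0/5.9) = 98.3 − 17.048 = 81.25 dB.

81 dB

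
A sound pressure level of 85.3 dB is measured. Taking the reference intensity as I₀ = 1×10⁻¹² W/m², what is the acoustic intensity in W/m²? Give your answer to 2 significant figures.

L = 10·log₁₀(I/I₀) ⇒ I = I₀·10^(L/10) = 10⁻¹² × 10^8.53.

0.00034 W/m²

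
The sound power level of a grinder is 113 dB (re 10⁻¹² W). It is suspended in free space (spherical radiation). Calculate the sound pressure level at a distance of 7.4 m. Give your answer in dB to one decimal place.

Free-field spherical radiation: L_p = L_w − 10·log₁₀(4π·r²), r = 7.4 m.
4π·r² = 688.1 m², 10·log₁₀ of that is 28.377 dB.
L_p = 113 − 28.377 = 84.62 dB.

84.6 dB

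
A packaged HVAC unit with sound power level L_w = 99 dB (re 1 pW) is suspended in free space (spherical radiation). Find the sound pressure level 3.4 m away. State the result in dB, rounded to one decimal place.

77.4 dB

The power spreads over a sphere of area 4π·r², so L_p = L_w − 10·log₁₀(4π·r²).
4π·r² = 145.3 m², 10·log₁₀ of that is 21.622 dB.
L_p = 99 − 21.622 = 77.38 dB.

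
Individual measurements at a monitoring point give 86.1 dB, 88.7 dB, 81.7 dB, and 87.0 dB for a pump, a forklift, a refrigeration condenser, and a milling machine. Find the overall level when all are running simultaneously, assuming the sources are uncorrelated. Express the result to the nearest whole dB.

Incoherent sources combine by intensity addition: L_total = 10·log₁₀(Σ 10^(L_i/10)).
Σ 10^(L/10) = 10^(86.1/10) + 10^(88.7/10) + 10^(81.7/10) + 10^(87.0/10) = 1.798e+09.
L_total = 10·log₁₀(1.798e+09) = 92.55 dB.

93 dB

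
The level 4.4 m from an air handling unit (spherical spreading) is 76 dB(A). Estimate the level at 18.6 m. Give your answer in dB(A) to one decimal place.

Spherical spreading from a point source gives a 20·log₁₀(r₂/r₁) drop.
L₂ = 76 − 20·log₁₀(18.6/4.4) = 76 − 12.521 = 63.48 dB(A).

63.5 dB(A)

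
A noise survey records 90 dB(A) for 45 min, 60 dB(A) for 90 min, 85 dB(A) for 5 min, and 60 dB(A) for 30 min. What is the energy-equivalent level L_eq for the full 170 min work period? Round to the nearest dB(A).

84 dB(A)

L_eq = 10·log₁₀[(1/T)·Σ tᵢ·10^(Lᵢ/10)] with T = 170 min.
Σ tᵢ·10^(Lᵢ/10) = 45·10^(90/10) + 90·10^(60/10) + 5·10^(85/10) + 30·10^(60/10) = 4.670e+10.
L_eq = 10·log₁₀(4.670e+10/170) = 84.39 dB(A).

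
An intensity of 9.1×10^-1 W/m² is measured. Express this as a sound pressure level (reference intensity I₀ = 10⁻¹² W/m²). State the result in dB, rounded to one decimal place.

I/I₀ = 9.1×10^-1/10⁻¹² = 9.1×10^11, and L = 10·log₁₀(I/I₀).
L = 10·(0.9590 + 11) = 119.59 dB.

119.6 dB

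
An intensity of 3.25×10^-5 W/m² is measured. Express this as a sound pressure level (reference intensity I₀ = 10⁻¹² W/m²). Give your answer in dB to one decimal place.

75.1 dB

L = 10·log₁₀(I/I₀) = 10·log₁₀(3.25×10^-5/10⁻¹²) = 10·log₁₀(3.25×10^7).
L = 10·(0.5119 + 7) = 75.12 dB.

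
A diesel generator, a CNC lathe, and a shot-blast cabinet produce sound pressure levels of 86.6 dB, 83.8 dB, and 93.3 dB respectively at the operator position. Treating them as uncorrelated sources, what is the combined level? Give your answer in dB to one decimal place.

Incoherent sources combine by intensity addition: L_total = 10·log₁₀(Σ 10^(L_i/10)).
Σ 10^(L/10) = 10^(86.6/10) + 10^(83.8/10) + 10^(93.3/10) = 2.835e+09.
L_total = 10·log₁₀(2.835e+09) = 94.53 dB.

94.5 dB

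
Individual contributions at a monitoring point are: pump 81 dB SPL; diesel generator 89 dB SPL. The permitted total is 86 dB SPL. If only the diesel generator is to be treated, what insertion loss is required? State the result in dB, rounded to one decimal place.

4.7 dB

The untreated sources together contribute 10^(81/10) = 1.259e+08, i.e. 81.00 dB SPL.
The limit corresponds to 10^(86/10) = 3.981e+08; subtracting the fixed part leaves 2.722e+08 for the diesel generator, i.e. 84.35 dB SPL.
So the diesel generator must be reduced from 89 to 84.35 dB SPL: IL = 4.65 dB.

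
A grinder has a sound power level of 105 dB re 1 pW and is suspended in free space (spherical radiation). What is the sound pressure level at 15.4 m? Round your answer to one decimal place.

70.3 dB

Free-field spherical radiation: L_p = L_w − 10·log₁₀(4π·r²), r = 15.4 m.
4π·r² = 2980 m², 10·log₁₀ of that is 34.743 dB.
L_p = 105 − 34.743 = 70.26 dB.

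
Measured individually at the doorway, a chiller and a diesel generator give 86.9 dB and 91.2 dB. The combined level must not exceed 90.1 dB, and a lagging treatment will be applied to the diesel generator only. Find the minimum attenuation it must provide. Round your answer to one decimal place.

Everything except the diesel generator sums to 10^(86.9/10) = 4.898e+08 in linear terms, 86.90 dB.
The limit corresponds to 10^(90.1/10) = 1.023e+09; subtracting the fixed part leaves 5.335e+08 for the diesel generator, i.e. 87.27 dB.
So the diesel generator must be reduced from 91.2 to 87.27 dB: IL = 3.93 dB.

3.9 dB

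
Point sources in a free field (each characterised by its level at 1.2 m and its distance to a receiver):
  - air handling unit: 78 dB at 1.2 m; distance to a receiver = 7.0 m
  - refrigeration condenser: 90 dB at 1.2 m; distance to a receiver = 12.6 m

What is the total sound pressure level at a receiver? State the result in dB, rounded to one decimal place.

70.4 dB

Apply inverse-square spreading to bring every level to the receiver, then sum 10^(L/10).
air handling unit: 78 − 20·log₁₀(7.0/1.2) = 78 − 15.32 = 62.68 dB.
refrigeration condenser: 90 − 20·log₁₀(12.6/1.2) = 90 − 20.42 = 69.58 dB.
Σ 10^(L/10) = 1.092e+07 → L_total = 10·log₁₀(1.092e+07) = 70.38 dB.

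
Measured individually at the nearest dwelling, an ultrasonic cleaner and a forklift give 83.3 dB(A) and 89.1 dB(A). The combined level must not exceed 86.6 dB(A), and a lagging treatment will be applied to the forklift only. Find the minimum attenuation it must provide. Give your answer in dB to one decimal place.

Everything except the forklift sums to 10^(83.3/10) = 2.138e+08 in linear terms, 83.30 dB(A).
To meet 86.6 dB(A) overall, the treated forklift may contribute at most 10^(86.6/10) − 2.138e+08 = 2.433e+08, i.e. 83.86 dB(A).
Required insertion loss = 89.1 − 83.86 = 5.24 dB.

5.2 dB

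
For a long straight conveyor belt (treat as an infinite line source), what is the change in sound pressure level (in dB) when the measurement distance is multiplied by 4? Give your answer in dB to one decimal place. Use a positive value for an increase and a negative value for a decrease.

-6.0 dB

With cylindrical spreading the level changes by −10·log₁₀(r₂/r₁).
ΔL = −10·log₁₀(4) = -6.02 dB.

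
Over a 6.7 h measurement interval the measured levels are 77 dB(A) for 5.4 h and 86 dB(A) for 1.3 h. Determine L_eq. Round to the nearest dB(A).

Weight each interval's intensity by its duration and average over T = 6.7 h:
Σ tᵢ·10^(Lᵢ/10) = 5.4·10^(77/10) + 1.3·10^(86/10) = 7.882e+08.
L_eq = 10·log₁₀(7.882e+08/6.7) = 80.71 dB(A).

81 dB(A)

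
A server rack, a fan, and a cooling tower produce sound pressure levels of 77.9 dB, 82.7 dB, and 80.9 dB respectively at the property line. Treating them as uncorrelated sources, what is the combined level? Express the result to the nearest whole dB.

Incoherent sources combine by intensity addition: L_total = 10·log₁₀(Σ 10^(L_i/10)).
Σ 10^(L/10) = 10^(77.9/10) + 10^(82.7/10) + 10^(80.9/10) = 3.709e+08.
L_total = 10·log₁₀(3.709e+08) = 85.69 dB.

86 dB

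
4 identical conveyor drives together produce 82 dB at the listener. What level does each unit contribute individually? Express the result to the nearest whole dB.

76 dB

4 equal contributions raise the level by 10·log₁₀ 4 = 6.021 dB, so each unit alone gives 82 − 6.021.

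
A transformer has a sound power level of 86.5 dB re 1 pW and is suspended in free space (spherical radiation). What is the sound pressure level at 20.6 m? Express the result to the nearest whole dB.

L_p = L_w − 10·log₁₀(4π·r²) with r = 20.6 m.
4π·r² = 5333 m², 10·log₁₀ of that is 37.269 dB.
L_p = 86.5 − 37.269 = 49.23 dB.

49 dB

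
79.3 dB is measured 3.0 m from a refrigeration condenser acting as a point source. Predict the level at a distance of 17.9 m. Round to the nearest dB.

64 dB

Point-source attenuation: ΔL = 20·log₁₀(r₂/r₁) = 20·log₁₀(17.9/3.0) = 15.515 dB.
L₂ = 79.3 − 20·log₁₀(17.9/3.0) = 79.3 − 15.515 = 63.79 dB.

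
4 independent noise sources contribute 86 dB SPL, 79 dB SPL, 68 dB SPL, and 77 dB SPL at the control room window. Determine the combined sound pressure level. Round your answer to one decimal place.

87.3 dB SPL

Incoherent sources combine by intensity addition: L_total = 10·log₁₀(Σ 10^(L_i/10)).
Σ 10^(L/10) = 10^(86/10) + 10^(79/10) + 10^(68/10) + 10^(77/10) = 5.340e+08.
L_total = 10·log₁₀(5.340e+08) = 87.28 dB SPL.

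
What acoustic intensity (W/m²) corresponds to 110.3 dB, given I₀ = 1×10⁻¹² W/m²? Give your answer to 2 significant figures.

0.11 W/m²

I = I₀·10^(L/10) = 10⁻¹² × 10^(110.3/10) = 10^(-0.970).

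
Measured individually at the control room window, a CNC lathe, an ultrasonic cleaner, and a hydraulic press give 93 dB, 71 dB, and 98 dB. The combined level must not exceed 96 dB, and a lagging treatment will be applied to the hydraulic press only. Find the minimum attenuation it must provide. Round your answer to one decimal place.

5.0 dB

Everything except the hydraulic press sums to 10^(93/10) + 10^(71/10) = 2.008e+09 in linear terms, 93.03 dB.
The limit corresponds to 10^(96/10) = 3.981e+09; subtracting the fixed part leaves 1.973e+09 for the hydraulic press, i.e. 92.95 dB.
Required insertion loss = 98 − 92.95 = 5.05 dB.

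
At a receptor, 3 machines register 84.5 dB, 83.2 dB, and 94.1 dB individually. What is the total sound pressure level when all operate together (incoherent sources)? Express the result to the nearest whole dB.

For uncorrelated sources the intensities add, so convert each level to linear form, sum, and take 10·log₁₀ of the total.
Σ 10^(L/10) = 10^(84.5/10) + 10^(83.2/10) + 10^(94.1/10) = 3.061e+09.
L_total = 10·log₁₀(3.061e+09) = 94.86 dB.

95 dB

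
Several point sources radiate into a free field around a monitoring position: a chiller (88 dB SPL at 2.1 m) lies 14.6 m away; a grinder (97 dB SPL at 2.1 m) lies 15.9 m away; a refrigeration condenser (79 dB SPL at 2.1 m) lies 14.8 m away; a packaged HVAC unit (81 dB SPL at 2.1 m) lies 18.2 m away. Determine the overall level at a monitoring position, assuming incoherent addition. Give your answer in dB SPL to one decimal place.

Apply inverse-square spreading to bring every level to the receiver, then sum 10^(L/10).
chiller: 88 − 20·log₁₀(14.6/2.1) = 88 − 16.84 = 71.16 dB SPL.
grinder: 97 − 20·log₁₀(15.9/2.1) = 97 − 17.58 = 79.42 dB SPL.
refrigeration condenser: 79 − 20·log₁₀(14.8/2.1) = 79 − 16.96 = 62.04 dB SPL.
packaged HVAC unit: 81 − 20·log₁₀(18.2/2.1) = 81 − 18.76 = 62.24 dB SPL.
Σ 10^(L/10) = 1.038e+08 → L_total = 10·log₁₀(1.038e+08) = 80.16 dB SPL.

80.2 dB SPL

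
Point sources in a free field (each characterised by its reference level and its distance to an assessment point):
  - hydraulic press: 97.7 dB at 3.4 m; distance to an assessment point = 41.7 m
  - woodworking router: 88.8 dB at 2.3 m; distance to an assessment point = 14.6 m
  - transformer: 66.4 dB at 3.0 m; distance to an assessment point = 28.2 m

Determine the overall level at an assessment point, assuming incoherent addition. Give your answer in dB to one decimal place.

Propagate each source to the receiver with L = L_ref − 20·log₁₀(r/r_ref), then add intensities.
hydraulic press: 97.7 − 20·log₁₀(41.7/3.4) = 97.7 − 21.77 = 75.93 dB.
woodworking router: 88.8 − 20·log₁₀(14.6/2.3) = 88.8 − 16.05 = 72.75 dB.
transformer: 66.4 − 20·log₁₀(28.2/3.0) = 66.4 − 19.46 = 46.94 dB.
Σ 10^(L/10) = 5.802e+07 → L_total = 10·log₁₀(5.802e+07) = 77.64 dB.

77.6 dB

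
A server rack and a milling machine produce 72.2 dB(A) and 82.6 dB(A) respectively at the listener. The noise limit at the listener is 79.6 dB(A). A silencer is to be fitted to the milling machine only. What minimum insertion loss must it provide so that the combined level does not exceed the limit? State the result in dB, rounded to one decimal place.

Fixed contribution from the other source: Σ 10^(L/10) = 10^(72.2/10) = 1.660e+07 (72.20 dB(A)).
To meet 79.6 dB(A) overall, the treated milling machine may contribute at most 10^(79.6/10) − 1.660e+07 = 7.461e+07, i.e. 78.73 dB(A).
So the milling machine must be reduced from 82.6 to 78.73 dB(A): IL = 3.87 dB.

3.9 dB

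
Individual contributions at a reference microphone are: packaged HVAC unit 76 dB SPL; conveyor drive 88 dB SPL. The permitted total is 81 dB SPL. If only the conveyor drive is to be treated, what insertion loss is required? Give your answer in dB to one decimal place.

8.7 dB

Everything except the conveyor drive sums to 10^(76/10) = 3.981e+07 in linear terms, 76.00 dB SPL.
The limit corresponds to 10^(81/10) = 1.259e+08; subtracting the fixed part leaves 8.608e+07 for the conveyor drive, i.e. 79.35 dB SPL.
So the conveyor drive must be reduced from 88 to 79.35 dB SPL: IL = 8.65 dB.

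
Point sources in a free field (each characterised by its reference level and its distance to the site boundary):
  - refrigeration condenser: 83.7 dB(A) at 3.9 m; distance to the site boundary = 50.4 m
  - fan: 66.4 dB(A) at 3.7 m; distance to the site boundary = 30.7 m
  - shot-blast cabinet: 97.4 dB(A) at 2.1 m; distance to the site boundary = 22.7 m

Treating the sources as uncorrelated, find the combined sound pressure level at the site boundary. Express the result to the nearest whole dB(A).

Propagate each source to the receiver with L = L_ref − 20·log₁₀(r/r_ref), then add intensities.
refrigeration condenser: 83.7 − 20·log₁₀(50.4/3.9) = 83.7 − 22.23 = 61.47 dB(A).
fan: 66.4 − 20·log₁₀(30.7/3.7) = 66.4 − 18.38 = 48.02 dB(A).
shot-blast cabinet: 97.4 − 20·log₁₀(22.7/2.1) = 97.4 − 20.68 = 76.72 dB(A).
Σ 10^(L/10) = 4.850e+07 → L_total = 10·log₁₀(4.850e+07) = 76.86 dB(A).

77 dB(A)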